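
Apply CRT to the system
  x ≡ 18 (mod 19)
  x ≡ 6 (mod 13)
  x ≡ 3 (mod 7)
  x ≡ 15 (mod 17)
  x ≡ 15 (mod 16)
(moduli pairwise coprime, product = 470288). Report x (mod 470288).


Product of moduli M = 19 · 13 · 7 · 17 · 16 = 470288.
Merge one congruence at a time:
  Start: x ≡ 18 (mod 19).
  Combine with x ≡ 6 (mod 13); new modulus lcm = 247.
    Write x = 18 + 19·t and substitute into x ≡ 6 (mod 13): 19·t ≡ 6 − 18 = -12 (mod 13).
    Reduce coefficients mod 13: 6·t ≡ 1 (mod 13).
    The inverse of 6 mod 13 is 11 (since 6·11 = 66 = 5·13 + 1), so t ≡ 11·1 = 11 ≡ 11 (mod 13).
    Then x = 18 + 19·11 = 227, valid modulo lcm(19, 13) = 247: x ≡ 227 (mod 247).
  Combine with x ≡ 3 (mod 7); new modulus lcm = 1729.
    Write x = 227 + 247·t and substitute into x ≡ 3 (mod 7): 247·t ≡ 3 − 227 = -224 (mod 7).
    Reduce coefficients mod 7: 2·t ≡ 0 (mod 7).
    The inverse of 2 mod 7 is 4 (since 2·4 = 8 = 1·7 + 1), so t ≡ 4·0 = 0 ≡ 0 (mod 7).
    Then x = 227 + 247·0 = 227, valid modulo lcm(247, 7) = 1729: x ≡ 227 (mod 1729).
  Combine with x ≡ 15 (mod 17); new modulus lcm = 29393.
    Write x = 227 + 1729·t and substitute into x ≡ 15 (mod 17): 1729·t ≡ 15 − 227 = -212 (mod 17).
    Reduce coefficients mod 17: 12·t ≡ 9 (mod 17).
    The inverse of 12 mod 17 is 10 (since 12·10 = 120 = 7·17 + 1), so t ≡ 10·9 = 90 ≡ 5 (mod 17).
    Then x = 227 + 1729·5 = 8872, valid modulo lcm(1729, 17) = 29393: x ≡ 8872 (mod 29393).
  Combine with x ≡ 15 (mod 16); new modulus lcm = 470288.
    Write x = 8872 + 29393·t and substitute into x ≡ 15 (mod 16): 29393·t ≡ 15 − 8872 = -8857 (mod 16).
    Reduce coefficients mod 16: 1·t ≡ 7 (mod 16).
    So t ≡ 7 (mod 16).
    Then x = 8872 + 29393·7 = 214623, valid modulo lcm(29393, 16) = 470288: x ≡ 214623 (mod 470288).
Verify against each original: 214623 mod 19 = 18, 214623 mod 13 = 6, 214623 mod 7 = 3, 214623 mod 17 = 15, 214623 mod 16 = 15.

x ≡ 214623 (mod 470288).


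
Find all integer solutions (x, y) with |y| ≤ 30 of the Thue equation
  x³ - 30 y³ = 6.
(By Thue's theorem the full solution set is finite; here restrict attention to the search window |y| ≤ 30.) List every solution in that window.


The equation is x³ - 30y³ = 6. For fixed y, x³ = 30·y³ + 6, so a solution requires the RHS to be a perfect cube.
Strategy: iterate y from -30 to 30, compute RHS = 30·y³ + 6, and check whether it is a (positive or negative) perfect cube.
Check small values of y:
  y = 0: RHS = 6 is not a perfect cube.
  y = 1: RHS = 36 is not a perfect cube.
  y = -1: RHS = -24 is not a perfect cube.
  y = 2: RHS = 246 is not a perfect cube.
  y = -2: RHS = -234 is not a perfect cube.
  y = 3: RHS = 816 is not a perfect cube.
  y = -3: RHS = -804 is not a perfect cube.
Continuing the search up to |y| = 30 finds no solutions either.
No (x, y) in the scanned range satisfies the equation.

No integer solutions with |y| ≤ 30.


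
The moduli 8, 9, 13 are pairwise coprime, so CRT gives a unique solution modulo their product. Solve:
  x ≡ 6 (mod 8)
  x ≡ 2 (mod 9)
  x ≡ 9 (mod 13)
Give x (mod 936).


Moduli 8, 9, 13 are pairwise coprime; by CRT there is a unique solution modulo M = 8 · 9 · 13 = 936.
Solve pairwise, accumulating the modulus:
  Start with x ≡ 6 (mod 8).
  Combine with x ≡ 2 (mod 9): since gcd(8, 9) = 1, we get a unique residue mod 72.
    Write x = 6 + 8·t and substitute into x ≡ 2 (mod 9): 8·t ≡ 2 − 6 = -4 (mod 9).
    Reduce coefficients mod 9: 8·t ≡ 5 (mod 9).
    The inverse of 8 mod 9 is 8 (since 8·8 = 64 = 7·9 + 1), so t ≡ 8·5 = 40 ≡ 4 (mod 9).
    Then x = 6 + 8·4 = 38, valid modulo lcm(8, 9) = 72: x ≡ 38 (mod 72).
  Combine with x ≡ 9 (mod 13): since gcd(72, 13) = 1, we get a unique residue mod 936.
    Write x = 38 + 72·t and substitute into x ≡ 9 (mod 13): 72·t ≡ 9 − 38 = -29 (mod 13).
    Reduce coefficients mod 13: 7·t ≡ 10 (mod 13).
    The inverse of 7 mod 13 is 2 (since 7·2 = 14 = 1·13 + 1), so t ≡ 2·10 = 20 ≡ 7 (mod 13).
    Then x = 38 + 72·7 = 542, valid modulo lcm(72, 13) = 936: x ≡ 542 (mod 936).
Verify: 542 mod 8 = 6 ✓, 542 mod 9 = 2 ✓, 542 mod 13 = 9 ✓.

x ≡ 542 (mod 936).


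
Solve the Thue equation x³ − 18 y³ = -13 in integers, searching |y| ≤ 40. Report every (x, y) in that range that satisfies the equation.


The equation is x³ - 18y³ = -13. For fixed y, x³ = 18·y³ − 13, so a solution requires the RHS to be a perfect cube.
Strategy: iterate y from -40 to 40, compute RHS = 18·y³ − 13, and check whether it is a (positive or negative) perfect cube.
Check small values of y:
  y = 0: RHS = -13 is not a perfect cube.
  y = 1: RHS = 5 is not a perfect cube.
  y = -1: RHS = -31 is not a perfect cube.
  y = 2: RHS = 131 is not a perfect cube.
  y = -2: RHS = -157 is not a perfect cube.
  y = 3: RHS = 473 is not a perfect cube.
  y = -3: RHS = -499 is not a perfect cube.
Continuing the search up to |y| = 40 finds no solutions either.
No (x, y) in the scanned range satisfies the equation.

No integer solutions with |y| ≤ 40.


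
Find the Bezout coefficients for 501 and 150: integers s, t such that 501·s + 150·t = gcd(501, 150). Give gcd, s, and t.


Euclidean algorithm on (501, 150) — divide until remainder is 0:
  501 = 3 · 150 + 51
  150 = 2 · 51 + 48
  51 = 1 · 48 + 3
  48 = 16 · 3 + 0
gcd(501, 150) = 3.
Track Bezout coefficients alongside the remainders: start with r₀ = 501 = a·1 + b·0 (s = 1, t = 0) and r₁ = 150 = a·0 + b·1 (s = 0, t = 1); each new remainder r_{k+1} = r_{k-1} − q_k·r_k inherits s_{k+1} = s_{k-1} − q_k·s_k, t_{k+1} = t_{k-1} − q_k·t_k, so r_k = a·s_k + b·t_k at every step:
  q = 3: r = 51, s = 1 − 3·0 = 1, t = 0 − 3·1 = -3  (check: 501·1 + 150·(-3) = 51)
  q = 2: r = 48, s = 0 − 2·1 = -2, t = 1 − 2·(-3) = 7  (check: 501·(-2) + 150·7 = 48)
  q = 1: r = 3, s = 1 − 1·(-2) = 3, t = -3 − 1·7 = -10  (check: 501·3 + 150·(-10) = 3)
The row with r = 3 (the gcd) gives the Bezout coefficients s = 3, t = -10.
Result: 501 · (3) + 150 · (-10) = 3.

gcd(501, 150) = 3; s = 3, t = -10 (check: 501·3 + 150·(-10) = 3).


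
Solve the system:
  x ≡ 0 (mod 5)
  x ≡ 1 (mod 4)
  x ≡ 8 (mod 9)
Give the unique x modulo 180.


Moduli 5, 4, 9 are pairwise coprime; by CRT there is a unique solution modulo M = 5 · 4 · 9 = 180.
Solve pairwise, accumulating the modulus:
  Start with x ≡ 0 (mod 5).
  Combine with x ≡ 1 (mod 4): since gcd(5, 4) = 1, we get a unique residue mod 20.
    Write x = 0 + 5·t and substitute into x ≡ 1 (mod 4): 5·t ≡ 1 − 0 = 1 (mod 4).
    Reduce coefficients mod 4: 1·t ≡ 1 (mod 4).
    So t ≡ 1 (mod 4).
    Then x = 0 + 5·1 = 5, valid modulo lcm(5, 4) = 20: x ≡ 5 (mod 20).
  Combine with x ≡ 8 (mod 9): since gcd(20, 9) = 1, we get a unique residue mod 180.
    Write x = 5 + 20·t and substitute into x ≡ 8 (mod 9): 20·t ≡ 8 − 5 = 3 (mod 9).
    Reduce coefficients mod 9: 2·t ≡ 3 (mod 9).
    The inverse of 2 mod 9 is 5 (since 2·5 = 10 = 1·9 + 1), so t ≡ 5·3 = 15 ≡ 6 (mod 9).
    Then x = 5 + 20·6 = 125, valid modulo lcm(20, 9) = 180: x ≡ 125 (mod 180).
Verify: 125 mod 5 = 0 ✓, 125 mod 4 = 1 ✓, 125 mod 9 = 8 ✓.

x ≡ 125 (mod 180).


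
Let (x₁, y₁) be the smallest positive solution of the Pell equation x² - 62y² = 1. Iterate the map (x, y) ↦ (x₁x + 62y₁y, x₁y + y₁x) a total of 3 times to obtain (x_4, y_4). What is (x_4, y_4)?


Step 1: Find the fundamental solution (x₁, y₁) of x² - 62y² = 1.
  Expand √62 as a continued fraction. a₀ = ⌊√62⌋ = 7; iterate m_{k+1} = d_k·a_k − m_k, d_{k+1} = (62 − m_{k+1}²)/d_k, a_{k+1} = ⌊(a₀ + m_{k+1})/d_{k+1}⌋ (starting m₀ = 0, d₀ = 1), with convergents p_k = a_k·p_{k-1} + p_{k-2}, q_k = a_k·q_{k-1} + q_{k-2} (p₋₁ = 1, q₋₁ = 0):
  k = 0: a₀ = 7; p₀/q₀ = 7/1; p₀² − 62·q₀² = 49 − 62 = -13.
  k = 1: m = 7, d = 13, a = ⌊(7 + 7)/13⌋ = 1; p/q = (1·7 + 1)/(1·1 + 0) = 8/1; p² − 62·q² = 64 − 62 = 2.
  k = 2: m = 6, d = 2, a = ⌊(7 + 6)/2⌋ = 6; p/q = (6·8 + 7)/(6·1 + 1) = 55/7; p² − 62·q² = 3025 − 3038 = -13.
  k = 3: m = 6, d = 13, a = ⌊(7 + 6)/13⌋ = 1; p/q = (1·55 + 8)/(1·7 + 1) = 63/8; p² − 62·q² = 3969 − 3968 = 1.
  The first convergent with p² − 62·q² = 1 gives the fundamental solution (x₁, y₁) = (63, 8).
Step 2: Apply the recurrence (x_{n+1}, y_{n+1}) = (x₁x_n + 62y₁y_n, x₁y_n + y₁x_n) repeatedly.
  From (x_1, y_1) = (63, 8): x_2 = 63·63 + 62·8·8 = 7937; y_2 = 63·8 + 8·63 = 1008.
  From (x_2, y_2) = (7937, 1008): x_3 = 63·7937 + 62·8·1008 = 999999; y_3 = 63·1008 + 8·7937 = 127000.
  From (x_3, y_3) = (999999, 127000): x_4 = 63·999999 + 62·8·127000 = 125991937; y_4 = 63·127000 + 8·999999 = 16000992.
Step 3: Verify x_4² - 62·y_4² = 15873968189011969 - 15873968189011968 = 1 (should be 1). ✓

(x_1, y_1) = (63, 8); (x_4, y_4) = (125991937, 16000992).


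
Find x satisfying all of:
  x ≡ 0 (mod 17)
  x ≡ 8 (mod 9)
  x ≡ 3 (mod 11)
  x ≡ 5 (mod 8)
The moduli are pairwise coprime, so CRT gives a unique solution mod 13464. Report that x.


Product of moduli M = 17 · 9 · 11 · 8 = 13464.
Merge one congruence at a time:
  Start: x ≡ 0 (mod 17).
  Combine with x ≡ 8 (mod 9); new modulus lcm = 153.
    Write x = 0 + 17·t and substitute into x ≡ 8 (mod 9): 17·t ≡ 8 − 0 = 8 (mod 9).
    Reduce coefficients mod 9: 8·t ≡ 8 (mod 9).
    The inverse of 8 mod 9 is 8 (since 8·8 = 64 = 7·9 + 1), so t ≡ 8·8 = 64 ≡ 1 (mod 9).
    Then x = 0 + 17·1 = 17, valid modulo lcm(17, 9) = 153: x ≡ 17 (mod 153).
  Combine with x ≡ 3 (mod 11); new modulus lcm = 1683.
    Write x = 17 + 153·t and substitute into x ≡ 3 (mod 11): 153·t ≡ 3 − 17 = -14 (mod 11).
    Reduce coefficients mod 11: 10·t ≡ 8 (mod 11).
    The inverse of 10 mod 11 is 10 (since 10·10 = 100 = 9·11 + 1), so t ≡ 10·8 = 80 ≡ 3 (mod 11).
    Then x = 17 + 153·3 = 476, valid modulo lcm(153, 11) = 1683: x ≡ 476 (mod 1683).
  Combine with x ≡ 5 (mod 8); new modulus lcm = 13464.
    Write x = 476 + 1683·t and substitute into x ≡ 5 (mod 8): 1683·t ≡ 5 − 476 = -471 (mod 8).
    Reduce coefficients mod 8: 3·t ≡ 1 (mod 8).
    The inverse of 3 mod 8 is 3 (since 3·3 = 9 = 1·8 + 1), so t ≡ 3·1 = 3 ≡ 3 (mod 8).
    Then x = 476 + 1683·3 = 5525, valid modulo lcm(1683, 8) = 13464: x ≡ 5525 (mod 13464).
Verify against each original: 5525 mod 17 = 0, 5525 mod 9 = 8, 5525 mod 11 = 3, 5525 mod 8 = 5.

x ≡ 5525 (mod 13464).


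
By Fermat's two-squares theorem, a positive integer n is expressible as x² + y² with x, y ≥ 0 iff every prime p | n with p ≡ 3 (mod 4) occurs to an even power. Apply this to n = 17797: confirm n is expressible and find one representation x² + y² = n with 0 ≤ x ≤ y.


Step 1: Factor n = 17797 = 13 · 37^2.
Step 2: Check the mod-4 condition on each prime factor: 13 ≡ 1 (mod 4), exponent 1; 37 ≡ 1 (mod 4), exponent 2.
All primes ≡ 3 (mod 4) appear to even exponent (or don't appear), so by the two-squares theorem n IS expressible as a sum of two squares.
Step 3: Build a representation. Here n = 13 · 37 · 37 is a product of primes ≡ 1 (mod 4). Each prime p ≡ 1 (mod 4) is itself a sum of two squares; find a² by testing p − a² for a perfect square:
  13: 13 − 1² = 12, 13 − 2² = 9 = 3² ⇒ 13 = 2² + 3².
  37: 37 − 1² = 36 = 6² ⇒ 37 = 1² + 6².
  Combine using the Brahmagupta–Fibonacci identity (a² + b²)(c² + d²) = (ac − bd)² + (ad + bc)² = (ac + bd)² + (ad − bc)²:
  13 · 37 = 481: from (2² + 3²)(1² + 6²), take (2·1 − 3·6, 2·6 + 3·1) = (2 − 18, 12 + 3) = (-16, 15); dropping signs (only squares matter) gives (16, 15); check 16² + 15² = 256 + 225 = 481 ✓.
  481 · 37 = 17797: from (16² + 15²)(1² + 6²), take (16·1 − 15·6, 16·6 + 15·1) = (16 − 90, 96 + 15) = (-74, 111); dropping signs (only squares matter) gives (74, 111); check 74² + 111² = 5476 + 12321 = 17797 ✓.
Step 4: Order so x ≤ y and verify: 74² + 111² = 5476 + 12321 = 17797 = n. ✓

n = 17797 = 74² + 111² (one valid representation with x ≤ y).


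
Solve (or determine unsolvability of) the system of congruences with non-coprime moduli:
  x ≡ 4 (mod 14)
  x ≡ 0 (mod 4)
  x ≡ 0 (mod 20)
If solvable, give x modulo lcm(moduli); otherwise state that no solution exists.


Moduli 14, 4, 20 are not pairwise coprime, so CRT works modulo lcm(m_i) when all pairwise compatibility conditions hold.
Pairwise compatibility: gcd(m_i, m_j) must divide a_i - a_j for every pair.
Merge one congruence at a time:
  Start: x ≡ 4 (mod 14).
  Combine with x ≡ 0 (mod 4): gcd(14, 4) = 2; 0 - 4 = -4, which IS divisible by 2, so compatible.
    Write x = 4 + 14·t and substitute into x ≡ 0 (mod 4): 14·t ≡ 0 − 4 = -4 (mod 4).
    Divide the congruence (and modulus) by g = 2: 7·t ≡ -2 (mod 2).
    Reduce coefficients mod 2: 1·t ≡ 0 (mod 2).
    So t ≡ 0 (mod 2).
    Then x = 4 + 14·0 = 4, valid modulo lcm(14, 4) = 28: x ≡ 4 (mod 28).
  Combine with x ≡ 0 (mod 20): gcd(28, 20) = 4; 0 - 4 = -4, which IS divisible by 4, so compatible.
    Write x = 4 + 28·t and substitute into x ≡ 0 (mod 20): 28·t ≡ 0 − 4 = -4 (mod 20).
    Divide the congruence (and modulus) by g = 4: 7·t ≡ -1 (mod 5).
    Reduce coefficients mod 5: 2·t ≡ 4 (mod 5).
    The inverse of 2 mod 5 is 3 (since 2·3 = 6 = 1·5 + 1), so t ≡ 3·4 = 12 ≡ 2 (mod 5).
    Then x = 4 + 28·2 = 60, valid modulo lcm(28, 20) = 140: x ≡ 60 (mod 140).
Verify: 60 mod 14 = 4, 60 mod 4 = 0, 60 mod 20 = 0.

x ≡ 60 (mod 140).


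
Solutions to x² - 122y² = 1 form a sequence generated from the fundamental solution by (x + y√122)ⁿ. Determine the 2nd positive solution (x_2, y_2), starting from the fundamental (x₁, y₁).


Step 1: Find the fundamental solution (x₁, y₁) of x² - 122y² = 1.
  Expand √122 as a continued fraction. a₀ = ⌊√122⌋ = 11; iterate m_{k+1} = d_k·a_k − m_k, d_{k+1} = (122 − m_{k+1}²)/d_k, a_{k+1} = ⌊(a₀ + m_{k+1})/d_{k+1}⌋ (starting m₀ = 0, d₀ = 1), with convergents p_k = a_k·p_{k-1} + p_{k-2}, q_k = a_k·q_{k-1} + q_{k-2} (p₋₁ = 1, q₋₁ = 0):
  k = 0: a₀ = 11; p₀/q₀ = 11/1; p₀² − 122·q₀² = 121 − 122 = -1.
  k = 1: m = 11, d = 1, a = ⌊(11 + 11)/1⌋ = 22; p/q = (22·11 + 1)/(22·1 + 0) = 243/22; p² − 122·q² = 59049 − 59048 = 1.
  The first convergent with p² − 122·q² = 1 gives the fundamental solution (x₁, y₁) = (243, 22).
Step 2: Apply the recurrence (x_{n+1}, y_{n+1}) = (x₁x_n + 122y₁y_n, x₁y_n + y₁x_n) repeatedly.
  From (x_1, y_1) = (243, 22): x_2 = 243·243 + 122·22·22 = 118097; y_2 = 243·22 + 22·243 = 10692.
Step 3: Verify x_2² - 122·y_2² = 13946901409 - 13946901408 = 1 (should be 1). ✓

(x_1, y_1) = (243, 22); (x_2, y_2) = (118097, 10692).


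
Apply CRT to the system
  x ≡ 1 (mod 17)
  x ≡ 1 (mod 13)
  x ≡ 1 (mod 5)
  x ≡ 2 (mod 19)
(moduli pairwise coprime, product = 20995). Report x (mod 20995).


Product of moduli M = 17 · 13 · 5 · 19 = 20995.
Merge one congruence at a time:
  Start: x ≡ 1 (mod 17).
  Combine with x ≡ 1 (mod 13); new modulus lcm = 221.
    Write x = 1 + 17·t and substitute into x ≡ 1 (mod 13): 17·t ≡ 1 − 1 = 0 (mod 13).
    Reduce coefficients mod 13: 4·t ≡ 0 (mod 13).
    The inverse of 4 mod 13 is 10 (since 4·10 = 40 = 3·13 + 1), so t ≡ 10·0 = 0 ≡ 0 (mod 13).
    Then x = 1 + 17·0 = 1, valid modulo lcm(17, 13) = 221: x ≡ 1 (mod 221).
  Combine with x ≡ 1 (mod 5); new modulus lcm = 1105.
    Write x = 1 + 221·t and substitute into x ≡ 1 (mod 5): 221·t ≡ 1 − 1 = 0 (mod 5).
    Reduce coefficients mod 5: 1·t ≡ 0 (mod 5).
    So t ≡ 0 (mod 5).
    Then x = 1 + 221·0 = 1, valid modulo lcm(221, 5) = 1105: x ≡ 1 (mod 1105).
  Combine with x ≡ 2 (mod 19); new modulus lcm = 20995.
    Write x = 1 + 1105·t and substitute into x ≡ 2 (mod 19): 1105·t ≡ 2 − 1 = 1 (mod 19).
    Reduce coefficients mod 19: 3·t ≡ 1 (mod 19).
    The inverse of 3 mod 19 is 13 (since 3·13 = 39 = 2·19 + 1), so t ≡ 13·1 = 13 ≡ 13 (mod 19).
    Then x = 1 + 1105·13 = 14366, valid modulo lcm(1105, 19) = 20995: x ≡ 14366 (mod 20995).
Verify against each original: 14366 mod 17 = 1, 14366 mod 13 = 1, 14366 mod 5 = 1, 14366 mod 19 = 2.

x ≡ 14366 (mod 20995).


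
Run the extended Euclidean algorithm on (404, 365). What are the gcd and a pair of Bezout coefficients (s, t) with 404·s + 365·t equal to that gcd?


Euclidean algorithm on (404, 365) — divide until remainder is 0:
  404 = 1 · 365 + 39
  365 = 9 · 39 + 14
  39 = 2 · 14 + 11
  14 = 1 · 11 + 3
  11 = 3 · 3 + 2
  3 = 1 · 2 + 1
  2 = 2 · 1 + 0
gcd(404, 365) = 1.
Track Bezout coefficients alongside the remainders: start with r₀ = 404 = a·1 + b·0 (s = 1, t = 0) and r₁ = 365 = a·0 + b·1 (s = 0, t = 1); each new remainder r_{k+1} = r_{k-1} − q_k·r_k inherits s_{k+1} = s_{k-1} − q_k·s_k, t_{k+1} = t_{k-1} − q_k·t_k, so r_k = a·s_k + b·t_k at every step:
  q = 1: r = 39, s = 1 − 1·0 = 1, t = 0 − 1·1 = -1  (check: 404·1 + 365·(-1) = 39)
  q = 9: r = 14, s = 0 − 9·1 = -9, t = 1 − 9·(-1) = 10  (check: 404·(-9) + 365·10 = 14)
  q = 2: r = 11, s = 1 − 2·(-9) = 19, t = -1 − 2·10 = -21  (check: 404·19 + 365·(-21) = 11)
  q = 1: r = 3, s = -9 − 1·19 = -28, t = 10 − 1·(-21) = 31  (check: 404·(-28) + 365·31 = 3)
  q = 3: r = 2, s = 19 − 3·(-28) = 103, t = -21 − 3·31 = -114  (check: 404·103 + 365·(-114) = 2)
  q = 1: r = 1, s = -28 − 1·103 = -131, t = 31 − 1·(-114) = 145  (check: 404·(-131) + 365·145 = 1)
The row with r = 1 (the gcd) gives the Bezout coefficients s = -131, t = 145.
Result: 404 · (-131) + 365 · (145) = 1.

gcd(404, 365) = 1; s = -131, t = 145 (check: 404·(-131) + 365·145 = 1).


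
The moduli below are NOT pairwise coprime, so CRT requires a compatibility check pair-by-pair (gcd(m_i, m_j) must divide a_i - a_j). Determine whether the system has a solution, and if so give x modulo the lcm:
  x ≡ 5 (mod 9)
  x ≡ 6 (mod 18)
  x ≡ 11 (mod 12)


Moduli 9, 18, 12 are not pairwise coprime, so CRT works modulo lcm(m_i) when all pairwise compatibility conditions hold.
Pairwise compatibility: gcd(m_i, m_j) must divide a_i - a_j for every pair.
Merge one congruence at a time:
  Start: x ≡ 5 (mod 9).
  Combine with x ≡ 6 (mod 18): gcd(9, 18) = 9, and 6 - 5 = 1 is NOT divisible by 9.
    ⇒ system is inconsistent (no integer solution).

No solution (the system is inconsistent).


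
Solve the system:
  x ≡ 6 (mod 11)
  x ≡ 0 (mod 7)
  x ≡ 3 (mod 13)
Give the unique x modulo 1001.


Moduli 11, 7, 13 are pairwise coprime; by CRT there is a unique solution modulo M = 11 · 7 · 13 = 1001.
Solve pairwise, accumulating the modulus:
  Start with x ≡ 6 (mod 11).
  Combine with x ≡ 0 (mod 7): since gcd(11, 7) = 1, we get a unique residue mod 77.
    Write x = 6 + 11·t and substitute into x ≡ 0 (mod 7): 11·t ≡ 0 − 6 = -6 (mod 7).
    Reduce coefficients mod 7: 4·t ≡ 1 (mod 7).
    The inverse of 4 mod 7 is 2 (since 4·2 = 8 = 1·7 + 1), so t ≡ 2·1 = 2 ≡ 2 (mod 7).
    Then x = 6 + 11·2 = 28, valid modulo lcm(11, 7) = 77: x ≡ 28 (mod 77).
  Combine with x ≡ 3 (mod 13): since gcd(77, 13) = 1, we get a unique residue mod 1001.
    Write x = 28 + 77·t and substitute into x ≡ 3 (mod 13): 77·t ≡ 3 − 28 = -25 (mod 13).
    Reduce coefficients mod 13: 12·t ≡ 1 (mod 13).
    The inverse of 12 mod 13 is 12 (since 12·12 = 144 = 11·13 + 1), so t ≡ 12·1 = 12 ≡ 12 (mod 13).
    Then x = 28 + 77·12 = 952, valid modulo lcm(77, 13) = 1001: x ≡ 952 (mod 1001).
Verify: 952 mod 11 = 6 ✓, 952 mod 7 = 0 ✓, 952 mod 13 = 3 ✓.

x ≡ 952 (mod 1001).


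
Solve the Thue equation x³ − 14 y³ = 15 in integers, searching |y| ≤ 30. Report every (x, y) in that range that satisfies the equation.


The equation is x³ - 14y³ = 15. For fixed y, x³ = 14·y³ + 15, so a solution requires the RHS to be a perfect cube.
Strategy: iterate y from -30 to 30, compute RHS = 14·y³ + 15, and check whether it is a (positive or negative) perfect cube.
Check small values of y:
  y = 0: RHS = 15 is not a perfect cube.
  y = 1: RHS = 29 is not a perfect cube.
  y = -1: RHS = 1 = (1)³ ⇒ x = 1 works.
  y = 2: RHS = 127 is not a perfect cube.
  y = -2: RHS = -97 is not a perfect cube.
  y = 3: RHS = 393 is not a perfect cube.
  y = -3: RHS = -363 is not a perfect cube.
Continuing the search up to |y| = 30 finds no further solutions beyond those listed.
Collected solutions: (1, -1).

Solutions (with |y| ≤ 30): (1, -1).


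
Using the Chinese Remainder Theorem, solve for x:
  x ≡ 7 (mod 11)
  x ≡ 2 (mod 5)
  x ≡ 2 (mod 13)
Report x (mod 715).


Moduli 11, 5, 13 are pairwise coprime; by CRT there is a unique solution modulo M = 11 · 5 · 13 = 715.
Solve pairwise, accumulating the modulus:
  Start with x ≡ 7 (mod 11).
  Combine with x ≡ 2 (mod 5): since gcd(11, 5) = 1, we get a unique residue mod 55.
    Write x = 7 + 11·t and substitute into x ≡ 2 (mod 5): 11·t ≡ 2 − 7 = -5 (mod 5).
    Reduce coefficients mod 5: 1·t ≡ 0 (mod 5).
    So t ≡ 0 (mod 5).
    Then x = 7 + 11·0 = 7, valid modulo lcm(11, 5) = 55: x ≡ 7 (mod 55).
  Combine with x ≡ 2 (mod 13): since gcd(55, 13) = 1, we get a unique residue mod 715.
    Write x = 7 + 55·t and substitute into x ≡ 2 (mod 13): 55·t ≡ 2 − 7 = -5 (mod 13).
    Reduce coefficients mod 13: 3·t ≡ 8 (mod 13).
    The inverse of 3 mod 13 is 9 (since 3·9 = 27 = 2·13 + 1), so t ≡ 9·8 = 72 ≡ 7 (mod 13).
    Then x = 7 + 55·7 = 392, valid modulo lcm(55, 13) = 715: x ≡ 392 (mod 715).
Verify: 392 mod 11 = 7 ✓, 392 mod 5 = 2 ✓, 392 mod 13 = 2 ✓.

x ≡ 392 (mod 715).


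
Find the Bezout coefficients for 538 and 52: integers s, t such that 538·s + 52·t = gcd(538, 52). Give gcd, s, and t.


Euclidean algorithm on (538, 52) — divide until remainder is 0:
  538 = 10 · 52 + 18
  52 = 2 · 18 + 16
  18 = 1 · 16 + 2
  16 = 8 · 2 + 0
gcd(538, 52) = 2.
Track Bezout coefficients alongside the remainders: start with r₀ = 538 = a·1 + b·0 (s = 1, t = 0) and r₁ = 52 = a·0 + b·1 (s = 0, t = 1); each new remainder r_{k+1} = r_{k-1} − q_k·r_k inherits s_{k+1} = s_{k-1} − q_k·s_k, t_{k+1} = t_{k-1} − q_k·t_k, so r_k = a·s_k + b·t_k at every step:
  q = 10: r = 18, s = 1 − 10·0 = 1, t = 0 − 10·1 = -10  (check: 538·1 + 52·(-10) = 18)
  q = 2: r = 16, s = 0 − 2·1 = -2, t = 1 − 2·(-10) = 21  (check: 538·(-2) + 52·21 = 16)
  q = 1: r = 2, s = 1 − 1·(-2) = 3, t = -10 − 1·21 = -31  (check: 538·3 + 52·(-31) = 2)
The row with r = 2 (the gcd) gives the Bezout coefficients s = 3, t = -31.
Result: 538 · (3) + 52 · (-31) = 2.

gcd(538, 52) = 2; s = 3, t = -31 (check: 538·3 + 52·(-31) = 2).


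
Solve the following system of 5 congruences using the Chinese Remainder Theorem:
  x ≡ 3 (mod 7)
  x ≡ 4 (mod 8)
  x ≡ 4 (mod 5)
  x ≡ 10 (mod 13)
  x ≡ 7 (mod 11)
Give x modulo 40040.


Product of moduli M = 7 · 8 · 5 · 13 · 11 = 40040.
Merge one congruence at a time:
  Start: x ≡ 3 (mod 7).
  Combine with x ≡ 4 (mod 8); new modulus lcm = 56.
    Write x = 3 + 7·t and substitute into x ≡ 4 (mod 8): 7·t ≡ 4 − 3 = 1 (mod 8).
    The inverse of 7 mod 8 is 7 (since 7·7 = 49 = 6·8 + 1), so t ≡ 7·1 = 7 ≡ 7 (mod 8).
    Then x = 3 + 7·7 = 52, valid modulo lcm(7, 8) = 56: x ≡ 52 (mod 56).
  Combine with x ≡ 4 (mod 5); new modulus lcm = 280.
    Write x = 52 + 56·t and substitute into x ≡ 4 (mod 5): 56·t ≡ 4 − 52 = -48 (mod 5).
    Reduce coefficients mod 5: 1·t ≡ 2 (mod 5).
    So t ≡ 2 (mod 5).
    Then x = 52 + 56·2 = 164, valid modulo lcm(56, 5) = 280: x ≡ 164 (mod 280).
  Combine with x ≡ 10 (mod 13); new modulus lcm = 3640.
    Write x = 164 + 280·t and substitute into x ≡ 10 (mod 13): 280·t ≡ 10 − 164 = -154 (mod 13).
    Reduce coefficients mod 13: 7·t ≡ 2 (mod 13).
    The inverse of 7 mod 13 is 2 (since 7·2 = 14 = 1·13 + 1), so t ≡ 2·2 = 4 ≡ 4 (mod 13).
    Then x = 164 + 280·4 = 1284, valid modulo lcm(280, 13) = 3640: x ≡ 1284 (mod 3640).
  Combine with x ≡ 7 (mod 11); new modulus lcm = 40040.
    Write x = 1284 + 3640·t and substitute into x ≡ 7 (mod 11): 3640·t ≡ 7 − 1284 = -1277 (mod 11).
    Reduce coefficients mod 11: 10·t ≡ 10 (mod 11).
    The inverse of 10 mod 11 is 10 (since 10·10 = 100 = 9·11 + 1), so t ≡ 10·10 = 100 ≡ 1 (mod 11).
    Then x = 1284 + 3640·1 = 4924, valid modulo lcm(3640, 11) = 40040: x ≡ 4924 (mod 40040).
Verify against each original: 4924 mod 7 = 3, 4924 mod 8 = 4, 4924 mod 5 = 4, 4924 mod 13 = 10, 4924 mod 11 = 7.

x ≡ 4924 (mod 40040).


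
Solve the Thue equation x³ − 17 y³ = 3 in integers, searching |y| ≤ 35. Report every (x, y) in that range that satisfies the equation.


The equation is x³ - 17y³ = 3. For fixed y, x³ = 17·y³ + 3, so a solution requires the RHS to be a perfect cube.
Strategy: iterate y from -35 to 35, compute RHS = 17·y³ + 3, and check whether it is a (positive or negative) perfect cube.
Check small values of y:
  y = 0: RHS = 3 is not a perfect cube.
  y = 1: RHS = 20 is not a perfect cube.
  y = -1: RHS = -14 is not a perfect cube.
  y = 2: RHS = 139 is not a perfect cube.
  y = -2: RHS = -133 is not a perfect cube.
  y = 3: RHS = 462 is not a perfect cube.
  y = -3: RHS = -456 is not a perfect cube.
Continuing the search up to |y| = 35 finds no solutions either.
No (x, y) in the scanned range satisfies the equation.

No integer solutions with |y| ≤ 35.


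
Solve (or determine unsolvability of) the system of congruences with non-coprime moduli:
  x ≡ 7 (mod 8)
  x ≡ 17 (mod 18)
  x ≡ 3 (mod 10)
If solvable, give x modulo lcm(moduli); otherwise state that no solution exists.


Moduli 8, 18, 10 are not pairwise coprime, so CRT works modulo lcm(m_i) when all pairwise compatibility conditions hold.
Pairwise compatibility: gcd(m_i, m_j) must divide a_i - a_j for every pair.
Merge one congruence at a time:
  Start: x ≡ 7 (mod 8).
  Combine with x ≡ 17 (mod 18): gcd(8, 18) = 2; 17 - 7 = 10, which IS divisible by 2, so compatible.
    Write x = 7 + 8·t and substitute into x ≡ 17 (mod 18): 8·t ≡ 17 − 7 = 10 (mod 18).
    Divide the congruence (and modulus) by g = 2: 4·t ≡ 5 (mod 9).
    The inverse of 4 mod 9 is 7 (since 4·7 = 28 = 3·9 + 1), so t ≡ 7·5 = 35 ≡ 8 (mod 9).
    Then x = 7 + 8·8 = 71, valid modulo lcm(8, 18) = 72: x ≡ 71 (mod 72).
  Combine with x ≡ 3 (mod 10): gcd(72, 10) = 2; 3 - 71 = -68, which IS divisible by 2, so compatible.
    Write x = 71 + 72·t and substitute into x ≡ 3 (mod 10): 72·t ≡ 3 − 71 = -68 (mod 10).
    Divide the congruence (and modulus) by g = 2: 36·t ≡ -34 (mod 5).
    Reduce coefficients mod 5: 1·t ≡ 1 (mod 5).
    So t ≡ 1 (mod 5).
    Then x = 71 + 72·1 = 143, valid modulo lcm(72, 10) = 360: x ≡ 143 (mod 360).
Verify: 143 mod 8 = 7, 143 mod 18 = 17, 143 mod 10 = 3.

x ≡ 143 (mod 360).


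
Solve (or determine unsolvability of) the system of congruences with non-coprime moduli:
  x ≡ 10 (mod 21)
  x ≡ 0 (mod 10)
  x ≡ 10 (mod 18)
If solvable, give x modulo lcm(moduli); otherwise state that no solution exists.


Moduli 21, 10, 18 are not pairwise coprime, so CRT works modulo lcm(m_i) when all pairwise compatibility conditions hold.
Pairwise compatibility: gcd(m_i, m_j) must divide a_i - a_j for every pair.
Merge one congruence at a time:
  Start: x ≡ 10 (mod 21).
  Combine with x ≡ 0 (mod 10): gcd(21, 10) = 1; 0 - 10 = -10, which IS divisible by 1, so compatible.
    Write x = 10 + 21·t and substitute into x ≡ 0 (mod 10): 21·t ≡ 0 − 10 = -10 (mod 10).
    Reduce coefficients mod 10: 1·t ≡ 0 (mod 10).
    So t ≡ 0 (mod 10).
    Then x = 10 + 21·0 = 10, valid modulo lcm(21, 10) = 210: x ≡ 10 (mod 210).
  Combine with x ≡ 10 (mod 18): gcd(210, 18) = 6; 10 - 10 = 0, which IS divisible by 6, so compatible.
    Write x = 10 + 210·t and substitute into x ≡ 10 (mod 18): 210·t ≡ 10 − 10 = 0 (mod 18).
    Divide the congruence (and modulus) by g = 6: 35·t ≡ 0 (mod 3).
    Reduce coefficients mod 3: 2·t ≡ 0 (mod 3).
    The inverse of 2 mod 3 is 2 (since 2·2 = 4 = 1·3 + 1), so t ≡ 2·0 = 0 ≡ 0 (mod 3).
    Then x = 10 + 210·0 = 10, valid modulo lcm(210, 18) = 630: x ≡ 10 (mod 630).
Verify: 10 mod 21 = 10, 10 mod 10 = 0, 10 mod 18 = 10.

x ≡ 10 (mod 630).


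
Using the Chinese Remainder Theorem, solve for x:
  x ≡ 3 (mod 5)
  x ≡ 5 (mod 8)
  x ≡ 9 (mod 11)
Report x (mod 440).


Moduli 5, 8, 11 are pairwise coprime; by CRT there is a unique solution modulo M = 5 · 8 · 11 = 440.
Solve pairwise, accumulating the modulus:
  Start with x ≡ 3 (mod 5).
  Combine with x ≡ 5 (mod 8): since gcd(5, 8) = 1, we get a unique residue mod 40.
    Write x = 3 + 5·t and substitute into x ≡ 5 (mod 8): 5·t ≡ 5 − 3 = 2 (mod 8).
    The inverse of 5 mod 8 is 5 (since 5·5 = 25 = 3·8 + 1), so t ≡ 5·2 = 10 ≡ 2 (mod 8).
    Then x = 3 + 5·2 = 13, valid modulo lcm(5, 8) = 40: x ≡ 13 (mod 40).
  Combine with x ≡ 9 (mod 11): since gcd(40, 11) = 1, we get a unique residue mod 440.
    Write x = 13 + 40·t and substitute into x ≡ 9 (mod 11): 40·t ≡ 9 − 13 = -4 (mod 11).
    Reduce coefficients mod 11: 7·t ≡ 7 (mod 11).
    The inverse of 7 mod 11 is 8 (since 7·8 = 56 = 5·11 + 1), so t ≡ 8·7 = 56 ≡ 1 (mod 11).
    Then x = 13 + 40·1 = 53, valid modulo lcm(40, 11) = 440: x ≡ 53 (mod 440).
Verify: 53 mod 5 = 3 ✓, 53 mod 8 = 5 ✓, 53 mod 11 = 9 ✓.

x ≡ 53 (mod 440).


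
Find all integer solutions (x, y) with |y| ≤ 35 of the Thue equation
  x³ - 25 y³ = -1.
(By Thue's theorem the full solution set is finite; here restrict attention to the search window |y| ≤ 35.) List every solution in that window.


The equation is x³ - 25y³ = -1. For fixed y, x³ = 25·y³ − 1, so a solution requires the RHS to be a perfect cube.
Strategy: iterate y from -35 to 35, compute RHS = 25·y³ − 1, and check whether it is a (positive or negative) perfect cube.
Check small values of y:
  y = 0: RHS = -1 = (-1)³ ⇒ x = -1 works.
  y = 1: RHS = 24 is not a perfect cube.
  y = -1: RHS = -26 is not a perfect cube.
  y = 2: RHS = 199 is not a perfect cube.
  y = -2: RHS = -201 is not a perfect cube.
  y = 3: RHS = 674 is not a perfect cube.
  y = -3: RHS = -676 is not a perfect cube.
Continuing the search up to |y| = 35 finds no further solutions beyond those listed.
Collected solutions: (-1, 0).

Solutions (with |y| ≤ 35): (-1, 0).


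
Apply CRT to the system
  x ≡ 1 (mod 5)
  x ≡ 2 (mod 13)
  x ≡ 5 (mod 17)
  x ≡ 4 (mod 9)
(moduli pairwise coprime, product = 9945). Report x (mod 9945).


Product of moduli M = 5 · 13 · 17 · 9 = 9945.
Merge one congruence at a time:
  Start: x ≡ 1 (mod 5).
  Combine with x ≡ 2 (mod 13); new modulus lcm = 65.
    Write x = 1 + 5·t and substitute into x ≡ 2 (mod 13): 5·t ≡ 2 − 1 = 1 (mod 13).
    The inverse of 5 mod 13 is 8 (since 5·8 = 40 = 3·13 + 1), so t ≡ 8·1 = 8 ≡ 8 (mod 13).
    Then x = 1 + 5·8 = 41, valid modulo lcm(5, 13) = 65: x ≡ 41 (mod 65).
  Combine with x ≡ 5 (mod 17); new modulus lcm = 1105.
    Write x = 41 + 65·t and substitute into x ≡ 5 (mod 17): 65·t ≡ 5 − 41 = -36 (mod 17).
    Reduce coefficients mod 17: 14·t ≡ 15 (mod 17).
    The inverse of 14 mod 17 is 11 (since 14·11 = 154 = 9·17 + 1), so t ≡ 11·15 = 165 ≡ 12 (mod 17).
    Then x = 41 + 65·12 = 821, valid modulo lcm(65, 17) = 1105: x ≡ 821 (mod 1105).
  Combine with x ≡ 4 (mod 9); new modulus lcm = 9945.
    Write x = 821 + 1105·t and substitute into x ≡ 4 (mod 9): 1105·t ≡ 4 − 821 = -817 (mod 9).
    Reduce coefficients mod 9: 7·t ≡ 2 (mod 9).
    The inverse of 7 mod 9 is 4 (since 7·4 = 28 = 3·9 + 1), so t ≡ 4·2 = 8 ≡ 8 (mod 9).
    Then x = 821 + 1105·8 = 9661, valid modulo lcm(1105, 9) = 9945: x ≡ 9661 (mod 9945).
Verify against each original: 9661 mod 5 = 1, 9661 mod 13 = 2, 9661 mod 17 = 5, 9661 mod 9 = 4.

x ≡ 9661 (mod 9945).


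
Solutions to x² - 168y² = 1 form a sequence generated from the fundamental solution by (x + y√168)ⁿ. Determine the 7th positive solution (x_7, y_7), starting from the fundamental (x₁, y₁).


Step 1: Find the fundamental solution (x₁, y₁) of x² - 168y² = 1.
  Expand √168 as a continued fraction. a₀ = ⌊√168⌋ = 12; iterate m_{k+1} = d_k·a_k − m_k, d_{k+1} = (168 − m_{k+1}²)/d_k, a_{k+1} = ⌊(a₀ + m_{k+1})/d_{k+1}⌋ (starting m₀ = 0, d₀ = 1), with convergents p_k = a_k·p_{k-1} + p_{k-2}, q_k = a_k·q_{k-1} + q_{k-2} (p₋₁ = 1, q₋₁ = 0):
  k = 0: a₀ = 12; p₀/q₀ = 12/1; p₀² − 168·q₀² = 144 − 168 = -24.
  k = 1: m = 12, d = 24, a = ⌊(12 + 12)/24⌋ = 1; p/q = (1·12 + 1)/(1·1 + 0) = 13/1; p² − 168·q² = 169 − 168 = 1.
  The first convergent with p² − 168·q² = 1 gives the fundamental solution (x₁, y₁) = (13, 1).
Step 2: Apply the recurrence (x_{n+1}, y_{n+1}) = (x₁x_n + 168y₁y_n, x₁y_n + y₁x_n) repeatedly.
  From (x_1, y_1) = (13, 1): x_2 = 13·13 + 168·1·1 = 337; y_2 = 13·1 + 1·13 = 26.
  From (x_2, y_2) = (337, 26): x_3 = 13·337 + 168·1·26 = 8749; y_3 = 13·26 + 1·337 = 675.
  From (x_3, y_3) = (8749, 675): x_4 = 13·8749 + 168·1·675 = 227137; y_4 = 13·675 + 1·8749 = 17524.
  From (x_4, y_4) = (227137, 17524): x_5 = 13·227137 + 168·1·17524 = 5896813; y_5 = 13·17524 + 1·227137 = 454949.
  From (x_5, y_5) = (5896813, 454949): x_6 = 13·5896813 + 168·1·454949 = 153090001; y_6 = 13·454949 + 1·5896813 = 11811150.
  From (x_6, y_6) = (153090001, 11811150): x_7 = 13·153090001 + 168·1·11811150 = 3974443213; y_7 = 13·11811150 + 1·153090001 = 306634951.
Step 3: Verify x_7² - 168·y_7² = 15796198853361763369 - 15796198853361763368 = 1 (should be 1). ✓

(x_1, y_1) = (13, 1); (x_7, y_7) = (3974443213, 306634951).


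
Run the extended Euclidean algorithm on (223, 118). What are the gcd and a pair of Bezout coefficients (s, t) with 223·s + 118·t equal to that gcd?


Euclidean algorithm on (223, 118) — divide until remainder is 0:
  223 = 1 · 118 + 105
  118 = 1 · 105 + 13
  105 = 8 · 13 + 1
  13 = 13 · 1 + 0
gcd(223, 118) = 1.
Track Bezout coefficients alongside the remainders: start with r₀ = 223 = a·1 + b·0 (s = 1, t = 0) and r₁ = 118 = a·0 + b·1 (s = 0, t = 1); each new remainder r_{k+1} = r_{k-1} − q_k·r_k inherits s_{k+1} = s_{k-1} − q_k·s_k, t_{k+1} = t_{k-1} − q_k·t_k, so r_k = a·s_k + b·t_k at every step:
  q = 1: r = 105, s = 1 − 1·0 = 1, t = 0 − 1·1 = -1  (check: 223·1 + 118·(-1) = 105)
  q = 1: r = 13, s = 0 − 1·1 = -1, t = 1 − 1·(-1) = 2  (check: 223·(-1) + 118·2 = 13)
  q = 8: r = 1, s = 1 − 8·(-1) = 9, t = -1 − 8·2 = -17  (check: 223·9 + 118·(-17) = 1)
The row with r = 1 (the gcd) gives the Bezout coefficients s = 9, t = -17.
Result: 223 · (9) + 118 · (-17) = 1.

gcd(223, 118) = 1; s = 9, t = -17 (check: 223·9 + 118·(-17) = 1).


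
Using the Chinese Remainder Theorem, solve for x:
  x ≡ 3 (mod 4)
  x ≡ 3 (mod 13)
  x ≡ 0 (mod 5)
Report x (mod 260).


Moduli 4, 13, 5 are pairwise coprime; by CRT there is a unique solution modulo M = 4 · 13 · 5 = 260.
Solve pairwise, accumulating the modulus:
  Start with x ≡ 3 (mod 4).
  Combine with x ≡ 3 (mod 13): since gcd(4, 13) = 1, we get a unique residue mod 52.
    Write x = 3 + 4·t and substitute into x ≡ 3 (mod 13): 4·t ≡ 3 − 3 = 0 (mod 13).
    The inverse of 4 mod 13 is 10 (since 4·10 = 40 = 3·13 + 1), so t ≡ 10·0 = 0 ≡ 0 (mod 13).
    Then x = 3 + 4·0 = 3, valid modulo lcm(4, 13) = 52: x ≡ 3 (mod 52).
  Combine with x ≡ 0 (mod 5): since gcd(52, 5) = 1, we get a unique residue mod 260.
    Write x = 3 + 52·t and substitute into x ≡ 0 (mod 5): 52·t ≡ 0 − 3 = -3 (mod 5).
    Reduce coefficients mod 5: 2·t ≡ 2 (mod 5).
    The inverse of 2 mod 5 is 3 (since 2·3 = 6 = 1·5 + 1), so t ≡ 3·2 = 6 ≡ 1 (mod 5).
    Then x = 3 + 52·1 = 55, valid modulo lcm(52, 5) = 260: x ≡ 55 (mod 260).
Verify: 55 mod 4 = 3 ✓, 55 mod 13 = 3 ✓, 55 mod 5 = 0 ✓.

x ≡ 55 (mod 260).


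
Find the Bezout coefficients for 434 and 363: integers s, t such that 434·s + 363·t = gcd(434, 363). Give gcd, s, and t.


Euclidean algorithm on (434, 363) — divide until remainder is 0:
  434 = 1 · 363 + 71
  363 = 5 · 71 + 8
  71 = 8 · 8 + 7
  8 = 1 · 7 + 1
  7 = 7 · 1 + 0
gcd(434, 363) = 1.
Track Bezout coefficients alongside the remainders: start with r₀ = 434 = a·1 + b·0 (s = 1, t = 0) and r₁ = 363 = a·0 + b·1 (s = 0, t = 1); each new remainder r_{k+1} = r_{k-1} − q_k·r_k inherits s_{k+1} = s_{k-1} − q_k·s_k, t_{k+1} = t_{k-1} − q_k·t_k, so r_k = a·s_k + b·t_k at every step:
  q = 1: r = 71, s = 1 − 1·0 = 1, t = 0 − 1·1 = -1  (check: 434·1 + 363·(-1) = 71)
  q = 5: r = 8, s = 0 − 5·1 = -5, t = 1 − 5·(-1) = 6  (check: 434·(-5) + 363·6 = 8)
  q = 8: r = 7, s = 1 − 8·(-5) = 41, t = -1 − 8·6 = -49  (check: 434·41 + 363·(-49) = 7)
  q = 1: r = 1, s = -5 − 1·41 = -46, t = 6 − 1·(-49) = 55  (check: 434·(-46) + 363·55 = 1)
The row with r = 1 (the gcd) gives the Bezout coefficients s = -46, t = 55.
Result: 434 · (-46) + 363 · (55) = 1.

gcd(434, 363) = 1; s = -46, t = 55 (check: 434·(-46) + 363·55 = 1).


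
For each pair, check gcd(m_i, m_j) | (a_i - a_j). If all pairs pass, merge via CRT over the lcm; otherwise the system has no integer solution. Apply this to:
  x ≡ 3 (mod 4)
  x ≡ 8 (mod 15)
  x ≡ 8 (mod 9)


Moduli 4, 15, 9 are not pairwise coprime, so CRT works modulo lcm(m_i) when all pairwise compatibility conditions hold.
Pairwise compatibility: gcd(m_i, m_j) must divide a_i - a_j for every pair.
Merge one congruence at a time:
  Start: x ≡ 3 (mod 4).
  Combine with x ≡ 8 (mod 15): gcd(4, 15) = 1; 8 - 3 = 5, which IS divisible by 1, so compatible.
    Write x = 3 + 4·t and substitute into x ≡ 8 (mod 15): 4·t ≡ 8 − 3 = 5 (mod 15).
    The inverse of 4 mod 15 is 4 (since 4·4 = 16 = 1·15 + 1), so t ≡ 4·5 = 20 ≡ 5 (mod 15).
    Then x = 3 + 4·5 = 23, valid modulo lcm(4, 15) = 60: x ≡ 23 (mod 60).
  Combine with x ≡ 8 (mod 9): gcd(60, 9) = 3; 8 - 23 = -15, which IS divisible by 3, so compatible.
    Write x = 23 + 60·t and substitute into x ≡ 8 (mod 9): 60·t ≡ 8 − 23 = -15 (mod 9).
    Divide the congruence (and modulus) by g = 3: 20·t ≡ -5 (mod 3).
    Reduce coefficients mod 3: 2·t ≡ 1 (mod 3).
    The inverse of 2 mod 3 is 2 (since 2·2 = 4 = 1·3 + 1), so t ≡ 2·1 = 2 ≡ 2 (mod 3).
    Then x = 23 + 60·2 = 143, valid modulo lcm(60, 9) = 180: x ≡ 143 (mod 180).
Verify: 143 mod 4 = 3, 143 mod 15 = 8, 143 mod 9 = 8.

x ≡ 143 (mod 180).


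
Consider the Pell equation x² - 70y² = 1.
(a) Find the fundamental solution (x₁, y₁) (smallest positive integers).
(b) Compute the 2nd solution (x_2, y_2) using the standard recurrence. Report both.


Step 1: Find the fundamental solution (x₁, y₁) of x² - 70y² = 1.
  Expand √70 as a continued fraction. a₀ = ⌊√70⌋ = 8; iterate m_{k+1} = d_k·a_k − m_k, d_{k+1} = (70 − m_{k+1}²)/d_k, a_{k+1} = ⌊(a₀ + m_{k+1})/d_{k+1}⌋ (starting m₀ = 0, d₀ = 1), with convergents p_k = a_k·p_{k-1} + p_{k-2}, q_k = a_k·q_{k-1} + q_{k-2} (p₋₁ = 1, q₋₁ = 0):
  k = 0: a₀ = 8; p₀/q₀ = 8/1; p₀² − 70·q₀² = 64 − 70 = -6.
  k = 1: m = 8, d = 6, a = ⌊(8 + 8)/6⌋ = 2; p/q = (2·8 + 1)/(2·1 + 0) = 17/2; p² − 70·q² = 289 − 280 = 9.
  k = 2: m = 4, d = 9, a = ⌊(8 + 4)/9⌋ = 1; p/q = (1·17 + 8)/(1·2 + 1) = 25/3; p² − 70·q² = 625 − 630 = -5.
  k = 3: m = 5, d = 5, a = ⌊(8 + 5)/5⌋ = 2; p/q = (2·25 + 17)/(2·3 + 2) = 67/8; p² − 70·q² = 4489 − 4480 = 9.
  k = 4: m = 5, d = 9, a = ⌊(8 + 5)/9⌋ = 1; p/q = (1·67 + 25)/(1·8 + 3) = 92/11; p² − 70·q² = 8464 − 8470 = -6.
  k = 5: m = 4, d = 6, a = ⌊(8 + 4)/6⌋ = 2; p/q = (2·92 + 67)/(2·11 + 8) = 251/30; p² − 70·q² = 63001 − 63000 = 1.
  The first convergent with p² − 70·q² = 1 gives the fundamental solution (x₁, y₁) = (251, 30).
Step 2: Apply the recurrence (x_{n+1}, y_{n+1}) = (x₁x_n + 70y₁y_n, x₁y_n + y₁x_n) repeatedly.
  From (x_1, y_1) = (251, 30): x_2 = 251·251 + 70·30·30 = 126001; y_2 = 251·30 + 30·251 = 15060.
Step 3: Verify x_2² - 70·y_2² = 15876252001 - 15876252000 = 1 (should be 1). ✓

(x_1, y_1) = (251, 30); (x_2, y_2) = (126001, 15060).
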